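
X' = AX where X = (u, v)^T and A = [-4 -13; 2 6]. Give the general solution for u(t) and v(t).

Coefficient matrix A = [[-4, -13], [2, 6]].
Characteristic polynomial det(A - λI) = λ^2 - 2λ + 2 = 0.
Eigenvalues λ = 1 ± i (complex conjugate pair).
For λ=1+i: an eigenvector is (2,-1) - i(3,-1) = (2 - 3i, -1 + i).
A real fundamental pair from Re and Im of e^((1+i)t)v: X_1 = e^(t)(cos(t)·(2,-1) + sin(t)·(3,-1)), X_2 = e^(t)(sin(t)·(2,-1) - cos(t)·(3,-1)).
General solution: C_1X_1 + C_2X_2.

u(t) = 3C_1e^(t)sin(t) + 2C_1e^(t)cos(t) + 2C_2e^(t)sin(t) - 3C_2e^(t)cos(t), v(t) = -C_1e^(t)sin(t) - C_1e^(t)cos(t) - C_2e^(t)sin(t) + C_2e^(t)cos(t)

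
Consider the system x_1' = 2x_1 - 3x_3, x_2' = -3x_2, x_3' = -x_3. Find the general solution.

x_1(t) = c_1e^(2t) + c_3e^(-t), x_2(t) = c_2e^(-3t), x_3(t) = c_3e^(-t)

Coefficient matrix A = [[2, 0, -3], [0, -3, 0], [0, 0, -1]].
det(A - λI) = 0 gives eigenvalues λ = 2, -3, -1.
For λ=2: eigenvector (1,0,0).
For λ=-3: eigenvector (0,1,0).
For λ=-1: eigenvector (1,0,1).
General solution: c_1e^(2t)(1,0,0) + c_2e^(-3t)(0,1,0) + c_3e^(-t)(1,0,1).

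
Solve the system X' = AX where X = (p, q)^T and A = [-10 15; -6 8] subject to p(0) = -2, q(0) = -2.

Coefficient matrix A = [[-10, 15], [-6, 8]].
Characteristic polynomial det(A - λI) = λ^2 + 2λ + 10 = 0.
Eigenvalues λ = -1 ± 3i (complex conjugate pair).
For λ=-1+3i: an eigenvector is (2,1) - i(-1,-1) = (2 + i, 1 + i).
A real fundamental pair from Re and Im of e^((-1+3i)t)v: X_1 = e^(-t)(cos(3t)·(2,1) + sin(3t)·(-1,-1)), X_2 = e^(-t)(sin(3t)·(2,1) - cos(3t)·(-1,-1)).
General solution: C_1X_1 + C_2X_2.
Applying p(0)=-2, q(0)=-2 gives C_1=0, C_2=-2.

p(t) = -4e^(-t)sin(3t) - 2e^(-t)cos(3t), q(t) = -2e^(-t)sin(3t) - 2e^(-t)cos(3t)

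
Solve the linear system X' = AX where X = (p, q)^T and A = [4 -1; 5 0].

Coefficient matrix A = [[4, -1], [5, 0]].
Characteristic polynomial det(A - λI) = λ^2 - 4λ + 5 = 0.
Eigenvalues λ = 2 ± i (complex conjugate pair).
For λ=2+i: an eigenvector is (0,1) - i(-1,-2) = (0 + i, 1 + 2i).
A real fundamental pair from Re and Im of e^((2+i)t)v: X_1 = e^(2t)(cos(t)·(0,1) + sin(t)·(-1,-2)), X_2 = e^(2t)(sin(t)·(0,1) - cos(t)·(-1,-2)).
General solution: c_1X_1 + c_2X_2.

p(t) = -c_1e^(2t)sin(t) + c_2e^(2t)cos(t), q(t) = -2c_1e^(2t)sin(t) + c_1e^(2t)cos(t) + c_2e^(2t)sin(t) + 2c_2e^(2t)cos(t)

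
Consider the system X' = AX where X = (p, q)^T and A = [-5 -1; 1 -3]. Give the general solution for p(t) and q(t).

p(t) = C_1e^(-4t) + C_2te^(-4t) - C_2e^(-4t), q(t) = -C_1e^(-4t) - C_2te^(-4t)

Coefficient matrix A = [[-5, -1], [1, -3]].
Characteristic polynomial det(A - λI) = λ^2 + 8λ + 16 = 0.
Single eigenvalue λ = -4 with algebraic multiplicity 2.
Eigenvector v = (1,-1); generalized eigenvector w with (A-λI)w=v is (-1,0).
General solution: e^(-4t)[C_1·v + C_2·(t·v + w)].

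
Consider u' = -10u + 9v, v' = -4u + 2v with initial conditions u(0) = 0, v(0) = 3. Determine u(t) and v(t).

Coefficient matrix A = [[-10, 9], [-4, 2]].
Characteristic polynomial det(A - λI) = λ^2 + 8λ + 16 = 0.
Single eigenvalue λ = -4 with algebraic multiplicity 2.
Eigenvector v = (3,2); generalized eigenvector w with (A-λI)w=v is (-2,-1).
General solution: e^(-4t)[C_1·v + C_2·(t·v + w)].
Applying u(0)=0, v(0)=3 gives C_1=6, C_2=9.

u(t) = 27te^(-4t), v(t) = 18te^(-4t) + 3e^(-4t)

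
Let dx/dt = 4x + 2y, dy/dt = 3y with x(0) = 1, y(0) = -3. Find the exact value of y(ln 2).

A = [[4,2],[0,3]]; eigenvalues λ = 4, 3.
Eigenvectors: (1,0) for λ=4, (-2,1) for λ=3.
From the initial condition, c_1 = -5, c_2 = -3.
y(ln 2) = (-5)(2^4)(0) + (-3)(2^3)(1) = -24.

-24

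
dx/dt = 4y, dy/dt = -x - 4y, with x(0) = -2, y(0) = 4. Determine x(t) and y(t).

x(t) = 12te^(-2t) - 2e^(-2t), y(t) = -6te^(-2t) + 4e^(-2t)

Coefficient matrix A = [[0, 4], [-1, -4]].
Characteristic polynomial det(A - λI) = λ^2 + 4λ + 4 = 0.
Single eigenvalue λ = -2 with algebraic multiplicity 2.
Eigenvector v = (-2,1); generalized eigenvector w with (A-λI)w=v is (1,-1).
General solution: e^(-2t)[c_1·v + c_2·(t·v + w)].
Applying x(0)=-2, y(0)=4 gives c_1=-2, c_2=-6.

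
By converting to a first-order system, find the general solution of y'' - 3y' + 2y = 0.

y(t) = C_1e^(2t) + C_2e^(t)

Let x_1 = y, x_2 = y'. Then x_1' = x_2 and x_2' = -2x_1 + 3x_2.
A = [[0,1],[-2,3]]; det(A-λI) = λ^2 - 3λ + 2.
Eigenvalues λ = 2, 1 with eigenvectors (1,2), (1,1).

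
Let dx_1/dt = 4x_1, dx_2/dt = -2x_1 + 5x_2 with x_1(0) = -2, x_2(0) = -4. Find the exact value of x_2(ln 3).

A = [[4,0],[-2,5]]; eigenvalues λ = 5, 4.
Eigenvectors: (0,1) for λ=5, (-1,-2) for λ=4.
From the initial condition, c_1 = 0, c_2 = 2.
x_2(ln 3) = (0)(3^5)(1) + (2)(3^4)(-2) = -324.

-324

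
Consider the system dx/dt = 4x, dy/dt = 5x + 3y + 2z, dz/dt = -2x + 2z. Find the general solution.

x(t) = C_3e^(4t), y(t) = -2C_1e^(2t) + C_2e^(3t) + 3C_3e^(4t), z(t) = C_1e^(2t) - C_3e^(4t)

Coefficient matrix A = [[4, 0, 0], [5, 3, 2], [-2, 0, 2]].
det(A - λI) = 0 gives eigenvalues λ = 2, 3, 4.
For λ=2: eigenvector (0,-2,1).
For λ=3: eigenvector (0,1,0).
For λ=4: eigenvector (1,3,-1).
General solution: C_1e^(2t)(0,-2,1) + C_2e^(3t)(0,1,0) + C_3e^(4t)(1,3,-1).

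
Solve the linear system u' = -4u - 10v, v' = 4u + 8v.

Coefficient matrix A = [[-4, -10], [4, 8]].
Characteristic polynomial det(A - λI) = λ^2 - 4λ + 8 = 0.
Eigenvalues λ = 2 ± 2i (complex conjugate pair).
For λ=2+2i: an eigenvector is (1,-1) - i(2,-1) = (1 - 2i, -1 + i).
A real fundamental pair from Re and Im of e^((2+2i)t)v: X_1 = e^(2t)(cos(2t)·(1,-1) + sin(2t)·(2,-1)), X_2 = e^(2t)(sin(2t)·(1,-1) - cos(2t)·(2,-1)).
General solution: K_1X_1 + K_2X_2.

u(t) = 2K_1e^(2t)sin(2t) + K_1e^(2t)cos(2t) + K_2e^(2t)sin(2t) - 2K_2e^(2t)cos(2t), v(t) = -K_1e^(2t)sin(2t) - K_1e^(2t)cos(2t) - K_2e^(2t)sin(2t) + K_2e^(2t)cos(2t)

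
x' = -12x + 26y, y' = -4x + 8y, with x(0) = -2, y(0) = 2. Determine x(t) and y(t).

x(t) = 36e^(-2t)sin(2t) - 2e^(-2t)cos(2t), y(t) = 14e^(-2t)sin(2t) + 2e^(-2t)cos(2t)

Coefficient matrix A = [[-12, 26], [-4, 8]].
Characteristic polynomial det(A - λI) = λ^2 + 4λ + 8 = 0.
Eigenvalues λ = -2 ± 2i (complex conjugate pair).
For λ=-2+2i: an eigenvector is (-3,-1) - i(2,1) = (-3 - 2i, -1 - i).
A real fundamental pair from Re and Im of e^((-2+2i)t)v: X_1 = e^(-2t)(cos(2t)·(-3,-1) + sin(2t)·(2,1)), X_2 = e^(-2t)(sin(2t)·(-3,-1) - cos(2t)·(2,1)).
General solution: C_1X_1 + C_2X_2.
Applying x(0)=-2, y(0)=2 gives C_1=6, C_2=-8.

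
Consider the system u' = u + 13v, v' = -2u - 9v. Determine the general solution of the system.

Coefficient matrix A = [[1, 13], [-2, -9]].
Characteristic polynomial det(A - λI) = λ^2 + 8λ + 17 = 0.
Eigenvalues λ = -4 ± i (complex conjugate pair).
For λ=-4+i: an eigenvector is (2,-1) - i(-3,1) = (2 + 3i, -1 - i).
A real fundamental pair from Re and Im of e^((-4+i)t)v: X_1 = e^(-4t)(cos(t)·(2,-1) + sin(t)·(-3,1)), X_2 = e^(-4t)(sin(t)·(2,-1) - cos(t)·(-3,1)).
General solution: C_1X_1 + C_2X_2.

u(t) = -3C_1e^(-4t)sin(t) + 2C_1e^(-4t)cos(t) + 2C_2e^(-4t)sin(t) + 3C_2e^(-4t)cos(t), v(t) = C_1e^(-4t)sin(t) - C_1e^(-4t)cos(t) - C_2e^(-4t)sin(t) - C_2e^(-4t)cos(t)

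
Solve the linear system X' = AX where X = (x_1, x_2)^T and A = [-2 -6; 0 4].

Coefficient matrix A = [[-2, -6], [0, 4]].
Characteristic polynomial det(A - λI) = λ^2 - 2λ - 8 = 0.
Eigenvalues λ = -2, 4.
For λ=-2: (A-λI) row 1 is [0, -6], so an eigenvector is (-1, 0).
For λ=4: (A-λI) row 1 is [-6, -6], so an eigenvector is (-1, 1).
General solution: K_1e^(-2t)(-1,0) + K_2e^(4t)(-1,1).

x_1(t) = -K_1e^(-2t) - K_2e^(4t), x_2(t) = K_2e^(4t)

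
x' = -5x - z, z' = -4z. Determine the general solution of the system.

Coefficient matrix A = [[-5, -1], [0, -4]].
Characteristic polynomial det(A - λI) = λ^2 + 9λ + 20 = 0.
Eigenvalues λ = -5, -4.
For λ=-5: (A-λI) row 1 is [0, -1], so an eigenvector is (-1, 0).
For λ=-4: (A-λI) row 1 is [-1, -1], so an eigenvector is (1, -1).
General solution: c_1e^(-5t)(-1,0) + c_2e^(-4t)(1,-1).

x(t) = -c_1e^(-5t) + c_2e^(-4t), z(t) = -c_2e^(-4t)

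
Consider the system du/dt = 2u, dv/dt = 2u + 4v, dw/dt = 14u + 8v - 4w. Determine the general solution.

u(t) = c_3e^(2t), v(t) = c_2e^(4t) - c_3e^(2t), w(t) = c_1e^(-4t) + c_2e^(4t) + c_3e^(2t)

Coefficient matrix A = [[2, 0, 0], [2, 4, 0], [14, 8, -4]].
det(A - λI) = 0 gives eigenvalues λ = -4, 4, 2.
For λ=-4: eigenvector (0,0,1).
For λ=4: eigenvector (0,1,1).
For λ=2: eigenvector (1,-1,1).
General solution: c_1e^(-4t)(0,0,1) + c_2e^(4t)(0,1,1) + c_3e^(2t)(1,-1,1).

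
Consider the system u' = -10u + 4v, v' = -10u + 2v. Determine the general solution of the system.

u(t) = c_1e^(-4t)sin(2t) + c_1e^(-4t)cos(2t) + c_2e^(-4t)sin(2t) - c_2e^(-4t)cos(2t), v(t) = c_1e^(-4t)sin(2t) + 2c_1e^(-4t)cos(2t) + 2c_2e^(-4t)sin(2t) - c_2e^(-4t)cos(2t)

Coefficient matrix A = [[-10, 4], [-10, 2]].
Characteristic polynomial det(A - λI) = λ^2 + 8λ + 20 = 0.
Eigenvalues λ = -4 ± 2i (complex conjugate pair).
For λ=-4+2i: an eigenvector is (1,2) - i(1,1) = (1 - i, 2 - i).
A real fundamental pair from Re and Im of e^((-4+2i)t)v: X_1 = e^(-4t)(cos(2t)·(1,2) + sin(2t)·(1,1)), X_2 = e^(-4t)(sin(2t)·(1,2) - cos(2t)·(1,1)).
General solution: c_1X_1 + c_2X_2.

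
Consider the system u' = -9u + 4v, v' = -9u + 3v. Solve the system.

u(t) = 2c_1e^(-3t) + 2c_2te^(-3t) + c_2e^(-3t), v(t) = 3c_1e^(-3t) + 3c_2te^(-3t) + 2c_2e^(-3t)

Coefficient matrix A = [[-9, 4], [-9, 3]].
Characteristic polynomial det(A - λI) = λ^2 + 6λ + 9 = 0.
Single eigenvalue λ = -3 with algebraic multiplicity 2.
Eigenvector v = (2,3); generalized eigenvector w with (A-λI)w=v is (1,2).
General solution: e^(-3t)[c_1·v + c_2·(t·v + w)].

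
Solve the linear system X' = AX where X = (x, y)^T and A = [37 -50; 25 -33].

x(t) = 3c_1e^(2t)sin(5t) - c_1e^(2t)cos(5t) - c_2e^(2t)sin(5t) - 3c_2e^(2t)cos(5t), y(t) = 2c_1e^(2t)sin(5t) - c_1e^(2t)cos(5t) - c_2e^(2t)sin(5t) - 2c_2e^(2t)cos(5t)

Coefficient matrix A = [[37, -50], [25, -33]].
Characteristic polynomial det(A - λI) = λ^2 - 4λ + 29 = 0.
Eigenvalues λ = 2 ± 5i (complex conjugate pair).
For λ=2+5i: an eigenvector is (-1,-1) - i(3,2) = (-1 - 3i, -1 - 2i).
A real fundamental pair from Re and Im of e^((2+5i)t)v: X_1 = e^(2t)(cos(5t)·(-1,-1) + sin(5t)·(3,2)), X_2 = e^(2t)(sin(5t)·(-1,-1) - cos(5t)·(3,2)).
General solution: c_1X_1 + c_2X_2.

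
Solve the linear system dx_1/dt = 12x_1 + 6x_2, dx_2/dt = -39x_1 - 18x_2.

x_1(t) = -c_1e^(-3t)sin(3t) + c_1e^(-3t)cos(3t) + c_2e^(-3t)sin(3t) + c_2e^(-3t)cos(3t), x_2(t) = 2c_1e^(-3t)sin(3t) - 3c_1e^(-3t)cos(3t) - 3c_2e^(-3t)sin(3t) - 2c_2e^(-3t)cos(3t)

Coefficient matrix A = [[12, 6], [-39, -18]].
Characteristic polynomial det(A - λI) = λ^2 + 6λ + 18 = 0.
Eigenvalues λ = -3 ± 3i (complex conjugate pair).
For λ=-3+3i: an eigenvector is (1,-3) - i(-1,2) = (1 + i, -3 - 2i).
A real fundamental pair from Re and Im of e^((-3+3i)t)v: X_1 = e^(-3t)(cos(3t)·(1,-3) + sin(3t)·(-1,2)), X_2 = e^(-3t)(sin(3t)·(1,-3) - cos(3t)·(-1,2)).
General solution: c_1X_1 + c_2X_2.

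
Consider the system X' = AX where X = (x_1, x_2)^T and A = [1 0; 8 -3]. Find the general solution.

Coefficient matrix A = [[1, 0], [8, -3]].
Characteristic polynomial det(A - λI) = λ^2 + 2λ - 3 = 0.
Eigenvalues λ = 1, -3.
For λ=1: (A-λI) row 2 is [8, -4], so an eigenvector is (1, 2).
For λ=-3: (A-λI) row 1 is [4, 0], so an eigenvector is (0, -1).
General solution: K_1e^(t)(1,2) + K_2e^(-3t)(0,-1).

x_1(t) = K_1e^(t), x_2(t) = 2K_1e^(t) - K_2e^(-3t)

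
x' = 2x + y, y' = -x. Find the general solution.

x(t) = C_1e^(t) + C_2te^(t), y(t) = -C_1e^(t) - C_2te^(t) + C_2e^(t)

Coefficient matrix A = [[2, 1], [-1, 0]].
Characteristic polynomial det(A - λI) = λ^2 - 2λ + 1 = 0.
Single eigenvalue λ = 1 with algebraic multiplicity 2.
Eigenvector v = (1,-1); generalized eigenvector w with (A-λI)w=v is (0,1).
General solution: e^(t)[C_1·v + C_2·(t·v + w)].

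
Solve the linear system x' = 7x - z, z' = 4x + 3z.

x(t) = -C_1e^(5t) - C_2te^(5t) - 2C_2e^(5t), z(t) = -2C_1e^(5t) - 2C_2te^(5t) - 3C_2e^(5t)

Coefficient matrix A = [[7, -1], [4, 3]].
Characteristic polynomial det(A - λI) = λ^2 - 10λ + 25 = 0.
Single eigenvalue λ = 5 with algebraic multiplicity 2.
Eigenvector v = (-1,-2); generalized eigenvector w with (A-λI)w=v is (-2,-3).
General solution: e^(5t)[C_1·v + C_2·(t·v + w)].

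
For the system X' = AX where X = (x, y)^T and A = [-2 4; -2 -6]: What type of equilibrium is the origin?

A = [[-2,4],[-2,-6]]; det(A-λI) = λ^2 + 8λ + 20.
λ = -4 ± 2i: negative real part.

stable spiral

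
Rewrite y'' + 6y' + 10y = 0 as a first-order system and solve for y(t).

Let x_1 = y, x_2 = y'. Then x_1' = x_2 and x_2' = -10x_1 - 6x_2.
A = [[0,1],[-10,-6]]; det(A-λI) = λ^2 + 6λ + 10.
Eigenvalues λ = -3 ± i.

y(t) = C_1e^(-3t)cos(t) + C_2e^(-3t)sin(t)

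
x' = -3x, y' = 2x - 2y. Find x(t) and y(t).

Coefficient matrix A = [[-3, 0], [2, -2]].
Characteristic polynomial det(A - λI) = λ^2 + 5λ + 6 = 0.
Eigenvalues λ = -2, -3.
For λ=-2: (A-λI) row 1 is [-1, 0], so an eigenvector is (0, 1).
For λ=-3: (A-λI) row 2 is [2, 1], so an eigenvector is (-1, 2).
General solution: C_1e^(-2t)(0,1) + C_2e^(-3t)(-1,2).

x(t) = -C_2e^(-3t), y(t) = C_1e^(-2t) + 2C_2e^(-3t)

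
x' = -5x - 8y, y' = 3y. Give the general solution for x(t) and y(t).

Coefficient matrix A = [[-5, -8], [0, 3]].
Characteristic polynomial det(A - λI) = λ^2 + 2λ - 15 = 0.
Eigenvalues λ = 3, -5.
For λ=3: (A-λI) row 1 is [-8, -8], so an eigenvector is (1, -1).
For λ=-5: (A-λI) row 1 is [0, -8], so an eigenvector is (-1, 0).
General solution: K_1e^(3t)(1,-1) + K_2e^(-5t)(-1,0).

x(t) = K_1e^(3t) - K_2e^(-5t), y(t) = -K_1e^(3t)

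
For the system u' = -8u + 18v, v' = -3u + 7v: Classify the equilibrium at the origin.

saddle

A = [[-8,18],[-3,7]]; det(A-λI) = λ^2 + λ - 2.
λ = -2, 1: opposite signs.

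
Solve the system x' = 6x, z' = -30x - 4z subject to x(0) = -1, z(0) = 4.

Coefficient matrix A = [[6, 0], [-30, -4]].
Characteristic polynomial det(A - λI) = λ^2 - 2λ - 24 = 0.
Eigenvalues λ = -4, 6.
For λ=-4: (A-λI) row 1 is [10, 0], so an eigenvector is (0, -1).
For λ=6: (A-λI) row 2 is [-30, -10], so an eigenvector is (-1, 3).
General solution: c_1e^(-4t)(0,-1) + c_2e^(6t)(-1,3).
Applying x(0)=-1, z(0)=4 gives c_1=-1, c_2=1.

x(t) = -e^(6t), z(t) = 3e^(6t) + e^(-4t)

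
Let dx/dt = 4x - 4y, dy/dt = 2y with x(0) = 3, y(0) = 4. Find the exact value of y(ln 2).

A = [[4,-4],[0,2]]; eigenvalues λ = 4, 2.
Eigenvectors: (-1,0) for λ=4, (2,1) for λ=2.
From the initial condition, c_1 = 5, c_2 = 4.
y(ln 2) = (5)(2^4)(0) + (4)(2^2)(1) = 16.

16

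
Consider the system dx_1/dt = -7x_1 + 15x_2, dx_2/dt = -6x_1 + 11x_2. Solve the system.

Coefficient matrix A = [[-7, 15], [-6, 11]].
Characteristic polynomial det(A - λI) = λ^2 - 4λ + 13 = 0.
Eigenvalues λ = 2 ± 3i (complex conjugate pair).
For λ=2+3i: an eigenvector is (1,1) - i(2,1) = (1 - 2i, 1 - i).
A real fundamental pair from Re and Im of e^((2+3i)t)v: X_1 = e^(2t)(cos(3t)·(1,1) + sin(3t)·(2,1)), X_2 = e^(2t)(sin(3t)·(1,1) - cos(3t)·(2,1)).
General solution: c_1X_1 + c_2X_2.

x_1(t) = 2c_1e^(2t)sin(3t) + c_1e^(2t)cos(3t) + c_2e^(2t)sin(3t) - 2c_2e^(2t)cos(3t), x_2(t) = c_1e^(2t)sin(3t) + c_1e^(2t)cos(3t) + c_2e^(2t)sin(3t) - c_2e^(2t)cos(3t)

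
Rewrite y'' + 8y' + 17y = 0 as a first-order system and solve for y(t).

Let x_1 = y, x_2 = y'. Then x_1' = x_2 and x_2' = -17x_1 - 8x_2.
A = [[0,1],[-17,-8]]; det(A-λI) = λ^2 + 8λ + 17.
Eigenvalues λ = -4 ± i.

y(t) = C_1e^(-4t)cos(t) + C_2e^(-4t)sin(t)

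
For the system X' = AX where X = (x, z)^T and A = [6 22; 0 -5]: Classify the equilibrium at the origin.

A = [[6,22],[0,-5]]; det(A-λI) = λ^2 - λ - 30.
λ = -5, 6: opposite signs.

saddle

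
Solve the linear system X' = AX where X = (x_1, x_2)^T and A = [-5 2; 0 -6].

Coefficient matrix A = [[-5, 2], [0, -6]].
Characteristic polynomial det(A - λI) = λ^2 + 11λ + 30 = 0.
Eigenvalues λ = -6, -5.
For λ=-6: (A-λI) row 1 is [1, 2], so an eigenvector is (2, -1).
For λ=-5: (A-λI) row 1 is [0, 2], so an eigenvector is (-1, 0).
General solution: C_1e^(-6t)(2,-1) + C_2e^(-5t)(-1,0).

x_1(t) = 2C_1e^(-6t) - C_2e^(-5t), x_2(t) = -C_1e^(-6t)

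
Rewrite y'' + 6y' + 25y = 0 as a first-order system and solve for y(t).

y(t) = K_1e^(-3t)cos(4t) + K_2e^(-3t)sin(4t)

Let x_1 = y, x_2 = y'. Then x_1' = x_2 and x_2' = -25x_1 - 6x_2.
A = [[0,1],[-25,-6]]; det(A-λI) = λ^2 + 6λ + 25.
Eigenvalues λ = -3 ± 4i.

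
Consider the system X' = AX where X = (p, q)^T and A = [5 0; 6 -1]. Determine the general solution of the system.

p(t) = K_1e^(5t), q(t) = K_1e^(5t) - K_2e^(-t)

Coefficient matrix A = [[5, 0], [6, -1]].
Characteristic polynomial det(A - λI) = λ^2 - 4λ - 5 = 0.
Eigenvalues λ = 5, -1.
For λ=5: (A-λI) row 2 is [6, -6], so an eigenvector is (1, 1).
For λ=-1: (A-λI) row 1 is [6, 0], so an eigenvector is (0, -1).
General solution: K_1e^(5t)(1,1) + K_2e^(-t)(0,-1).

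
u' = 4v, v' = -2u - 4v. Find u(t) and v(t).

Coefficient matrix A = [[0, 4], [-2, -4]].
Characteristic polynomial det(A - λI) = λ^2 + 4λ + 8 = 0.
Eigenvalues λ = -2 ± 2i (complex conjugate pair).
For λ=-2+2i: an eigenvector is (1,-1) - i(-1,0) = (1 + i, -1).
A real fundamental pair from Re and Im of e^((-2+2i)t)v: X_1 = e^(-2t)(cos(2t)·(1,-1) + sin(2t)·(-1,0)), X_2 = e^(-2t)(sin(2t)·(1,-1) - cos(2t)·(-1,0)).
General solution: C_1X_1 + C_2X_2.

u(t) = -C_1e^(-2t)sin(2t) + C_1e^(-2t)cos(2t) + C_2e^(-2t)sin(2t) + C_2e^(-2t)cos(2t), v(t) = -C_1e^(-2t)cos(2t) - C_2e^(-2t)sin(2t)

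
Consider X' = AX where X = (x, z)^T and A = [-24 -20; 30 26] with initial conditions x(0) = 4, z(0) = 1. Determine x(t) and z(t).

Coefficient matrix A = [[-24, -20], [30, 26]].
Characteristic polynomial det(A - λI) = λ^2 - 2λ - 24 = 0.
Eigenvalues λ = -4, 6.
For λ=-4: (A-λI) row 1 is [-20, -20], so an eigenvector is (1, -1).
For λ=6: (A-λI) row 1 is [-30, -20], so an eigenvector is (-2, 3).
General solution: C_1e^(-4t)(1,-1) + C_2e^(6t)(-2,3).
Applying x(0)=4, z(0)=1 gives C_1=14, C_2=5.

x(t) = -10e^(6t) + 14e^(-4t), z(t) = 15e^(6t) - 14e^(-4t)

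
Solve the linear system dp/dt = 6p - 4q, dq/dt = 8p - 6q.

Coefficient matrix A = [[6, -4], [8, -6]].
Characteristic polynomial det(A - λI) = λ^2 - 4 = 0.
Eigenvalues λ = -2, 2.
For λ=-2: (A-λI) row 1 is [8, -4], so an eigenvector is (-1, -2).
For λ=2: (A-λI) row 1 is [4, -4], so an eigenvector is (1, 1).
General solution: C_1e^(-2t)(-1,-2) + C_2e^(2t)(1,1).

p(t) = -C_1e^(-2t) + C_2e^(2t), q(t) = -2C_1e^(-2t) + C_2e^(2t)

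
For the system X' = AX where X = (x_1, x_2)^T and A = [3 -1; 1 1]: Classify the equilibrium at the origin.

A = [[3,-1],[1,1]]; det(A-λI) = λ^2 - 4λ + 4.
repeated λ = 2 with a single eigenvector.

unstable improper node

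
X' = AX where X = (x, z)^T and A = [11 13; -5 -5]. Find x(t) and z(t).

x(t) = -3K_1e^(3t)sin(t) - 2K_1e^(3t)cos(t) - 2K_2e^(3t)sin(t) + 3K_2e^(3t)cos(t), z(t) = 2K_1e^(3t)sin(t) + K_1e^(3t)cos(t) + K_2e^(3t)sin(t) - 2K_2e^(3t)cos(t)

Coefficient matrix A = [[11, 13], [-5, -5]].
Characteristic polynomial det(A - λI) = λ^2 - 6λ + 10 = 0.
Eigenvalues λ = 3 ± i (complex conjugate pair).
For λ=3+i: an eigenvector is (-2,1) - i(-3,2) = (-2 + 3i, 1 - 2i).
A real fundamental pair from Re and Im of e^((3+i)t)v: X_1 = e^(3t)(cos(t)·(-2,1) + sin(t)·(-3,2)), X_2 = e^(3t)(sin(t)·(-2,1) - cos(t)·(-3,2)).
General solution: K_1X_1 + K_2X_2.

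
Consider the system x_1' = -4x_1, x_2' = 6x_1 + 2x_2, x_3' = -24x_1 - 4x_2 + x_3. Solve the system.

x_1(t) = c_1e^(-4t), x_2(t) = -c_1e^(-4t) + c_2e^(2t), x_3(t) = 4c_1e^(-4t) - 4c_2e^(2t) + c_3e^(t)

Coefficient matrix A = [[-4, 0, 0], [6, 2, 0], [-24, -4, 1]].
det(A - λI) = 0 gives eigenvalues λ = -4, 2, 1.
For λ=-4: eigenvector (1,-1,4).
For λ=2: eigenvector (0,1,-4).
For λ=1: eigenvector (0,0,1).
General solution: c_1e^(-4t)(1,-1,4) + c_2e^(2t)(0,1,-4) + c_3e^(t)(0,0,1).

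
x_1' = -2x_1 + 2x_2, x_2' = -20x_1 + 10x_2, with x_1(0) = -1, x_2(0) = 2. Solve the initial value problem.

x_1(t) = 5e^(4t)sin(2t) - e^(4t)cos(2t), x_2(t) = 16e^(4t)sin(2t) + 2e^(4t)cos(2t)

Coefficient matrix A = [[-2, 2], [-20, 10]].
Characteristic polynomial det(A - λI) = λ^2 - 8λ + 20 = 0.
Eigenvalues λ = 4 ± 2i (complex conjugate pair).
For λ=4+2i: an eigenvector is (0,-1) - i(-1,-3) = (0 + i, -1 + 3i).
A real fundamental pair from Re and Im of e^((4+2i)t)v: X_1 = e^(4t)(cos(2t)·(0,-1) + sin(2t)·(-1,-3)), X_2 = e^(4t)(sin(2t)·(0,-1) - cos(2t)·(-1,-3)).
General solution: c_1X_1 + c_2X_2.
Applying x_1(0)=-1, x_2(0)=2 gives c_1=-5, c_2=-1.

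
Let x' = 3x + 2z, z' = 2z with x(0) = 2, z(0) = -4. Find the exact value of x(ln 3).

-90

A = [[3,2],[0,2]]; eigenvalues λ = 2, 3.
Eigenvectors: (-2,1) for λ=2, (-1,0) for λ=3.
From the initial condition, c_1 = -4, c_2 = 6.
x(ln 3) = (-4)(3^2)(-2) + (6)(3^3)(-1) = -90.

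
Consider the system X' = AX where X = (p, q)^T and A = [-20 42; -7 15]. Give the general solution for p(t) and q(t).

p(t) = 2c_1e^(t) - 3c_2e^(-6t), q(t) = c_1e^(t) - c_2e^(-6t)

Coefficient matrix A = [[-20, 42], [-7, 15]].
Characteristic polynomial det(A - λI) = λ^2 + 5λ - 6 = 0.
Eigenvalues λ = 1, -6.
For λ=1: (A-λI) row 1 is [-21, 42], so an eigenvector is (2, 1).
For λ=-6: (A-λI) row 1 is [-14, 42], so an eigenvector is (-3, -1).
General solution: c_1e^(t)(2,1) + c_2e^(-6t)(-3,-1).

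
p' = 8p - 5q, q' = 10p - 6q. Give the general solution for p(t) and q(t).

p(t) = -C_1e^(t)sin(t) + 2C_1e^(t)cos(t) + 2C_2e^(t)sin(t) + C_2e^(t)cos(t), q(t) = -C_1e^(t)sin(t) + 3C_1e^(t)cos(t) + 3C_2e^(t)sin(t) + C_2e^(t)cos(t)

Coefficient matrix A = [[8, -5], [10, -6]].
Characteristic polynomial det(A - λI) = λ^2 - 2λ + 2 = 0.
Eigenvalues λ = 1 ± i (complex conjugate pair).
For λ=1+i: an eigenvector is (2,3) - i(-1,-1) = (2 + i, 3 + i).
A real fundamental pair from Re and Im of e^((1+i)t)v: X_1 = e^(t)(cos(t)·(2,3) + sin(t)·(-1,-1)), X_2 = e^(t)(sin(t)·(2,3) - cos(t)·(-1,-1)).
General solution: C_1X_1 + C_2X_2.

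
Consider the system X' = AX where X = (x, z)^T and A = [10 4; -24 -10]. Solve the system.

x(t) = -K_1e^(2t) - K_2e^(-2t), z(t) = 2K_1e^(2t) + 3K_2e^(-2t)

Coefficient matrix A = [[10, 4], [-24, -10]].
Characteristic polynomial det(A - λI) = λ^2 - 4 = 0.
Eigenvalues λ = 2, -2.
For λ=2: (A-λI) row 1 is [8, 4], so an eigenvector is (-1, 2).
For λ=-2: (A-λI) row 1 is [12, 4], so an eigenvector is (-1, 3).
General solution: K_1e^(2t)(-1,2) + K_2e^(-2t)(-1,3).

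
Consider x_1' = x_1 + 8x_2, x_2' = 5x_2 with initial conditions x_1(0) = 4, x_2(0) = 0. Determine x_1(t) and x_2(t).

Coefficient matrix A = [[1, 8], [0, 5]].
Characteristic polynomial det(A - λI) = λ^2 - 6λ + 5 = 0.
Eigenvalues λ = 5, 1.
For λ=5: (A-λI) row 1 is [-4, 8], so an eigenvector is (-2, -1).
For λ=1: (A-λI) row 1 is [0, 8], so an eigenvector is (1, 0).
General solution: c_1e^(5t)(-2,-1) + c_2e^(t)(1,0).
Applying x_1(0)=4, x_2(0)=0 gives c_1=0, c_2=4.

x_1(t) = 4e^(t), x_2(t) = 0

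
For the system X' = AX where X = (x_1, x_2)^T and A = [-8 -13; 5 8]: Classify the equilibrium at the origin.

A = [[-8,-13],[5,8]]; det(A-λI) = λ^2 + 1.
λ = 0 ± i: zero real part.

center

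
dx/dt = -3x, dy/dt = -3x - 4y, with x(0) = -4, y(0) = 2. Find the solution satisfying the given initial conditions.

x(t) = -4e^(-3t), y(t) = 12e^(-3t) - 10e^(-4t)

Coefficient matrix A = [[-3, 0], [-3, -4]].
Characteristic polynomial det(A - λI) = λ^2 + 7λ + 12 = 0.
Eigenvalues λ = -3, -4.
For λ=-3: (A-λI) row 2 is [-3, -1], so an eigenvector is (-1, 3).
For λ=-4: (A-λI) row 1 is [1, 0], so an eigenvector is (0, -1).
General solution: K_1e^(-3t)(-1,3) + K_2e^(-4t)(0,-1).
Applying x(0)=-4, y(0)=2 gives K_1=4, K_2=10.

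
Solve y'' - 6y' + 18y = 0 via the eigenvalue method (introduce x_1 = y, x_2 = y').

y(t) = K_1e^(3t)cos(3t) + K_2e^(3t)sin(3t)

Let x_1 = y, x_2 = y'. Then x_1' = x_2 and x_2' = -18x_1 + 6x_2.
A = [[0,1],[-18,6]]; det(A-λI) = λ^2 - 6λ + 18.
Eigenvalues λ = 3 ± 3i.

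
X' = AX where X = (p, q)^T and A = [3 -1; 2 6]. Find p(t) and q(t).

p(t) = -K_1e^(4t) - K_2e^(5t), q(t) = K_1e^(4t) + 2K_2e^(5t)

Coefficient matrix A = [[3, -1], [2, 6]].
Characteristic polynomial det(A - λI) = λ^2 - 9λ + 20 = 0.
Eigenvalues λ = 4, 5.
For λ=4: (A-λI) row 1 is [-1, -1], so an eigenvector is (-1, 1).
For λ=5: (A-λI) row 1 is [-2, -1], so an eigenvector is (-1, 2).
General solution: K_1e^(4t)(-1,1) + K_2e^(5t)(-1,2).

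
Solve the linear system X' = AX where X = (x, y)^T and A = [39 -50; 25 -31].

x(t) = 3C_1e^(4t)sin(5t) - C_1e^(4t)cos(5t) - C_2e^(4t)sin(5t) - 3C_2e^(4t)cos(5t), y(t) = 2C_1e^(4t)sin(5t) - C_1e^(4t)cos(5t) - C_2e^(4t)sin(5t) - 2C_2e^(4t)cos(5t)

Coefficient matrix A = [[39, -50], [25, -31]].
Characteristic polynomial det(A - λI) = λ^2 - 8λ + 41 = 0.
Eigenvalues λ = 4 ± 5i (complex conjugate pair).
For λ=4+5i: an eigenvector is (-1,-1) - i(3,2) = (-1 - 3i, -1 - 2i).
A real fundamental pair from Re and Im of e^((4+5i)t)v: X_1 = e^(4t)(cos(5t)·(-1,-1) + sin(5t)·(3,2)), X_2 = e^(4t)(sin(5t)·(-1,-1) - cos(5t)·(3,2)).
General solution: C_1X_1 + C_2X_2.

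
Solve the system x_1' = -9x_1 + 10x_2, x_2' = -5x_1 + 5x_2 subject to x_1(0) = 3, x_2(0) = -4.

Coefficient matrix A = [[-9, 10], [-5, 5]].
Characteristic polynomial det(A - λI) = λ^2 + 4λ + 5 = 0.
Eigenvalues λ = -2 ± i (complex conjugate pair).
For λ=-2+i: an eigenvector is (3,2) - i(-1,-1) = (3 + i, 2 + i).
A real fundamental pair from Re and Im of e^((-2+i)t)v: X_1 = e^(-2t)(cos(t)·(3,2) + sin(t)·(-1,-1)), X_2 = e^(-2t)(sin(t)·(3,2) - cos(t)·(-1,-1)).
General solution: K_1X_1 + K_2X_2.
Applying x_1(0)=3, x_2(0)=-4 gives K_1=7, K_2=-18.

x_1(t) = -61e^(-2t)sin(t) + 3e^(-2t)cos(t), x_2(t) = -43e^(-2t)sin(t) - 4e^(-2t)cos(t)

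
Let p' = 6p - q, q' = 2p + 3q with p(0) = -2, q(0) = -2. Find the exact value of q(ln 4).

-2048

A = [[6,-1],[2,3]]; eigenvalues λ = 4, 5.
Eigenvectors: (-1,-2) for λ=4, (1,1) for λ=5.
From the initial condition, c_1 = 0, c_2 = -2.
q(ln 4) = (0)(4^4)(-2) + (-2)(4^5)(1) = -2048.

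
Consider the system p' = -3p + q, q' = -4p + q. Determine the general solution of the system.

Coefficient matrix A = [[-3, 1], [-4, 1]].
Characteristic polynomial det(A - λI) = λ^2 + 2λ + 1 = 0.
Single eigenvalue λ = -1 with algebraic multiplicity 2.
Eigenvector v = (1,2); generalized eigenvector w with (A-λI)w=v is (-1,-1).
General solution: e^(-t)[C_1·v + C_2·(t·v + w)].

p(t) = C_1e^(-t) + C_2te^(-t) - C_2e^(-t), q(t) = 2C_1e^(-t) + 2C_2te^(-t) - C_2e^(-t)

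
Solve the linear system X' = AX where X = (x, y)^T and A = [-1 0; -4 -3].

Coefficient matrix A = [[-1, 0], [-4, -3]].
Characteristic polynomial det(A - λI) = λ^2 + 4λ + 3 = 0.
Eigenvalues λ = -1, -3.
For λ=-1: (A-λI) row 2 is [-4, -2], so an eigenvector is (-1, 2).
For λ=-3: (A-λI) row 1 is [2, 0], so an eigenvector is (0, -1).
General solution: c_1e^(-t)(-1,2) + c_2e^(-3t)(0,-1).

x(t) = -c_1e^(-t), y(t) = 2c_1e^(-t) - c_2e^(-3t)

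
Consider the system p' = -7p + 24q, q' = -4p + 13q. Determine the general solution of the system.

Coefficient matrix A = [[-7, 24], [-4, 13]].
Characteristic polynomial det(A - λI) = λ^2 - 6λ + 5 = 0.
Eigenvalues λ = 1, 5.
For λ=1: (A-λI) row 1 is [-8, 24], so an eigenvector is (3, 1).
For λ=5: (A-λI) row 1 is [-12, 24], so an eigenvector is (2, 1).
General solution: C_1e^(t)(3,1) + C_2e^(5t)(2,1).

p(t) = 3C_1e^(t) + 2C_2e^(5t), q(t) = C_1e^(t) + C_2e^(5t)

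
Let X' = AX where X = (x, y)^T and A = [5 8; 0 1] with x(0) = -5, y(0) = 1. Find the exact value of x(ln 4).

A = [[5,8],[0,1]]; eigenvalues λ = 1, 5.
Eigenvectors: (2,-1) for λ=1, (-1,0) for λ=5.
From the initial condition, c_1 = -1, c_2 = 3.
x(ln 4) = (-1)(4^1)(2) + (3)(4^5)(-1) = -3080.

-3080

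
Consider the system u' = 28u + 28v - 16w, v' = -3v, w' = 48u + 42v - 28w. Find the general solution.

Coefficient matrix A = [[28, 28, -16], [0, -3, 0], [48, 42, -28]].
det(A - λI) = 0 gives eigenvalues λ = -4, -3, 4.
For λ=-4: eigenvector (1,0,2).
For λ=-3: eigenvector (-4,1,-6).
For λ=4: eigenvector (-2,0,-3).
General solution: C_1e^(-4t)(1,0,2) + C_2e^(-3t)(-4,1,-6) + C_3e^(4t)(-2,0,-3).

u(t) = C_1e^(-4t) - 4C_2e^(-3t) - 2C_3e^(4t), v(t) = C_2e^(-3t), w(t) = 2C_1e^(-4t) - 6C_2e^(-3t) - 3C_3e^(4t)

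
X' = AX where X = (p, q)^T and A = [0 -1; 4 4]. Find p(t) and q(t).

Coefficient matrix A = [[0, -1], [4, 4]].
Characteristic polynomial det(A - λI) = λ^2 - 4λ + 4 = 0.
Single eigenvalue λ = 2 with algebraic multiplicity 2.
Eigenvector v = (-1,2); generalized eigenvector w with (A-λI)w=v is (-1,3).
General solution: e^(2t)[c_1·v + c_2·(t·v + w)].

p(t) = -c_1e^(2t) - c_2te^(2t) - c_2e^(2t), q(t) = 2c_1e^(2t) + 2c_2te^(2t) + 3c_2e^(2t)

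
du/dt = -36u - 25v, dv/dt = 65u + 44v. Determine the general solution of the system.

u(t) = c_1e^(4t)sin(5t) - 2c_1e^(4t)cos(5t) - 2c_2e^(4t)sin(5t) - c_2e^(4t)cos(5t), v(t) = -2c_1e^(4t)sin(5t) + 3c_1e^(4t)cos(5t) + 3c_2e^(4t)sin(5t) + 2c_2e^(4t)cos(5t)

Coefficient matrix A = [[-36, -25], [65, 44]].
Characteristic polynomial det(A - λI) = λ^2 - 8λ + 41 = 0.
Eigenvalues λ = 4 ± 5i (complex conjugate pair).
For λ=4+5i: an eigenvector is (-2,3) - i(1,-2) = (-2 - i, 3 + 2i).
A real fundamental pair from Re and Im of e^((4+5i)t)v: X_1 = e^(4t)(cos(5t)·(-2,3) + sin(5t)·(1,-2)), X_2 = e^(4t)(sin(5t)·(-2,3) - cos(5t)·(1,-2)).
General solution: c_1X_1 + c_2X_2.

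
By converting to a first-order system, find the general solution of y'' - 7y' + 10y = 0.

Let x_1 = y, x_2 = y'. Then x_1' = x_2 and x_2' = -10x_1 + 7x_2.
A = [[0,1],[-10,7]]; det(A-λI) = λ^2 - 7λ + 10.
Eigenvalues λ = 2, 5 with eigenvectors (1,2), (1,5).

y(t) = c_1e^(2t) + c_2e^(5t)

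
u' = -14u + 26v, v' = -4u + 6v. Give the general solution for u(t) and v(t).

Coefficient matrix A = [[-14, 26], [-4, 6]].
Characteristic polynomial det(A - λI) = λ^2 + 8λ + 20 = 0.
Eigenvalues λ = -4 ± 2i (complex conjugate pair).
For λ=-4+2i: an eigenvector is (-3,-1) - i(2,1) = (-3 - 2i, -1 - i).
A real fundamental pair from Re and Im of e^((-4+2i)t)v: X_1 = e^(-4t)(cos(2t)·(-3,-1) + sin(2t)·(2,1)), X_2 = e^(-4t)(sin(2t)·(-3,-1) - cos(2t)·(2,1)).
General solution: C_1X_1 + C_2X_2.

u(t) = 2C_1e^(-4t)sin(2t) - 3C_1e^(-4t)cos(2t) - 3C_2e^(-4t)sin(2t) - 2C_2e^(-4t)cos(2t), v(t) = C_1e^(-4t)sin(2t) - C_1e^(-4t)cos(2t) - C_2e^(-4t)sin(2t) - C_2e^(-4t)cos(2t)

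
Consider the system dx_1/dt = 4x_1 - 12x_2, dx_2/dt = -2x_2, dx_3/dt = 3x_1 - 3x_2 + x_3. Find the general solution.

x_1(t) = c_1e^(4t) + 2c_2e^(-2t), x_2(t) = c_2e^(-2t), x_3(t) = c_1e^(4t) - c_2e^(-2t) + c_3e^(t)

Coefficient matrix A = [[4, -12, 0], [0, -2, 0], [3, -3, 1]].
det(A - λI) = 0 gives eigenvalues λ = 4, -2, 1.
For λ=4: eigenvector (1,0,1).
For λ=-2: eigenvector (2,1,-1).
For λ=1: eigenvector (0,0,1).
General solution: c_1e^(4t)(1,0,1) + c_2e^(-2t)(2,1,-1) + c_3e^(t)(0,0,1).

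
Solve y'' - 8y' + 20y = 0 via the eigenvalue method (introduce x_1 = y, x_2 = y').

Let x_1 = y, x_2 = y'. Then x_1' = x_2 and x_2' = -20x_1 + 8x_2.
A = [[0,1],[-20,8]]; det(A-λI) = λ^2 - 8λ + 20.
Eigenvalues λ = 4 ± 2i.

y(t) = C_1e^(4t)cos(2t) + C_2e^(4t)sin(2t)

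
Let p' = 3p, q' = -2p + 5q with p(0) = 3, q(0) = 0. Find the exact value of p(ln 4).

192

A = [[3,0],[-2,5]]; eigenvalues λ = 3, 5.
Eigenvectors: (1,1) for λ=3, (0,-1) for λ=5.
From the initial condition, c_1 = 3, c_2 = 3.
p(ln 4) = (3)(4^3)(1) + (3)(4^5)(0) = 192.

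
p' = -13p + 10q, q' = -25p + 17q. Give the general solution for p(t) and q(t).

Coefficient matrix A = [[-13, 10], [-25, 17]].
Characteristic polynomial det(A - λI) = λ^2 - 4λ + 29 = 0.
Eigenvalues λ = 2 ± 5i (complex conjugate pair).
For λ=2+5i: an eigenvector is (-1,-2) - i(-1,-1) = (-1 + i, -2 + i).
A real fundamental pair from Re and Im of e^((2+5i)t)v: X_1 = e^(2t)(cos(5t)·(-1,-2) + sin(5t)·(-1,-1)), X_2 = e^(2t)(sin(5t)·(-1,-2) - cos(5t)·(-1,-1)).
General solution: K_1X_1 + K_2X_2.

p(t) = -K_1e^(2t)sin(5t) - K_1e^(2t)cos(5t) - K_2e^(2t)sin(5t) + K_2e^(2t)cos(5t), q(t) = -K_1e^(2t)sin(5t) - 2K_1e^(2t)cos(5t) - 2K_2e^(2t)sin(5t) + K_2e^(2t)cos(5t)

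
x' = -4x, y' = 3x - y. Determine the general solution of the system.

Coefficient matrix A = [[-4, 0], [3, -1]].
Characteristic polynomial det(A - λI) = λ^2 + 5λ + 4 = 0.
Eigenvalues λ = -4, -1.
For λ=-4: (A-λI) row 2 is [3, 3], so an eigenvector is (-1, 1).
For λ=-1: (A-λI) row 1 is [-3, 0], so an eigenvector is (0, 1).
General solution: K_1e^(-4t)(-1,1) + K_2e^(-t)(0,1).

x(t) = -K_1e^(-4t), y(t) = K_1e^(-4t) + K_2e^(-t)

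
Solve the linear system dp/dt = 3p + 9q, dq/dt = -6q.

Coefficient matrix A = [[3, 9], [0, -6]].
Characteristic polynomial det(A - λI) = λ^2 + 3λ - 18 = 0.
Eigenvalues λ = 3, -6.
For λ=3: (A-λI) row 1 is [0, 9], so an eigenvector is (1, 0).
For λ=-6: (A-λI) row 1 is [9, 9], so an eigenvector is (1, -1).
General solution: c_1e^(3t)(1,0) + c_2e^(-6t)(1,-1).

p(t) = c_1e^(3t) + c_2e^(-6t), q(t) = -c_2e^(-6t)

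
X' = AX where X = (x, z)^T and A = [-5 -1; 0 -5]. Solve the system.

x(t) = -K_1e^(-5t) - K_2te^(-5t) + 3K_2e^(-5t), z(t) = K_2e^(-5t)

Coefficient matrix A = [[-5, -1], [0, -5]].
Characteristic polynomial det(A - λI) = λ^2 + 10λ + 25 = 0.
Single eigenvalue λ = -5 with algebraic multiplicity 2.
Eigenvector v = (-1,0); generalized eigenvector w with (A-λI)w=v is (3,1).
General solution: e^(-5t)[K_1·v + K_2·(t·v + w)].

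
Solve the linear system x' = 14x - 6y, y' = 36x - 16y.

Coefficient matrix A = [[14, -6], [36, -16]].
Characteristic polynomial det(A - λI) = λ^2 + 2λ - 8 = 0.
Eigenvalues λ = 2, -4.
For λ=2: (A-λI) row 1 is [12, -6], so an eigenvector is (1, 2).
For λ=-4: (A-λI) row 1 is [18, -6], so an eigenvector is (-1, -3).
General solution: c_1e^(2t)(1,2) + c_2e^(-4t)(-1,-3).

x(t) = c_1e^(2t) - c_2e^(-4t), y(t) = 2c_1e^(2t) - 3c_2e^(-4t)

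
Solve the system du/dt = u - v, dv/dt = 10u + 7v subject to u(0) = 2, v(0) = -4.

u(t) = -2e^(4t)sin(t) + 2e^(4t)cos(t), v(t) = 8e^(4t)sin(t) - 4e^(4t)cos(t)

Coefficient matrix A = [[1, -1], [10, 7]].
Characteristic polynomial det(A - λI) = λ^2 - 8λ + 17 = 0.
Eigenvalues λ = 4 ± i (complex conjugate pair).
For λ=4+i: an eigenvector is (0,-1) - i(1,-3) = (0 - i, -1 + 3i).
A real fundamental pair from Re and Im of e^((4+i)t)v: X_1 = e^(4t)(cos(t)·(0,-1) + sin(t)·(1,-3)), X_2 = e^(4t)(sin(t)·(0,-1) - cos(t)·(1,-3)).
General solution: c_1X_1 + c_2X_2.
Applying u(0)=2, v(0)=-4 gives c_1=-2, c_2=-2.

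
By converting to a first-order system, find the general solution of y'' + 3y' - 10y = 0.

y(t) = K_1e^(2t) + K_2e^(-5t)

Let x_1 = y, x_2 = y'. Then x_1' = x_2 and x_2' = 10x_1 - 3x_2.
A = [[0,1],[10,-3]]; det(A-λI) = λ^2 + 3λ - 10.
Eigenvalues λ = 2, -5 with eigenvectors (1,2), (1,-5).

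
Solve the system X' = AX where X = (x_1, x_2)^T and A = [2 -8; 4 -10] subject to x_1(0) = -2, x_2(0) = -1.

Coefficient matrix A = [[2, -8], [4, -10]].
Characteristic polynomial det(A - λI) = λ^2 + 8λ + 12 = 0.
Eigenvalues λ = -2, -6.
For λ=-2: (A-λI) row 1 is [4, -8], so an eigenvector is (2, 1).
For λ=-6: (A-λI) row 1 is [8, -8], so an eigenvector is (-1, -1).
General solution: c_1e^(-2t)(2,1) + c_2e^(-6t)(-1,-1).
Applying x_1(0)=-2, x_2(0)=-1 gives c_1=-1, c_2=0.

x_1(t) = -2e^(-2t), x_2(t) = -e^(-2t)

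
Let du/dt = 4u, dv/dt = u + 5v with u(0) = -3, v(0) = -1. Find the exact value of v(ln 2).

-80

A = [[4,0],[1,5]]; eigenvalues λ = 4, 5.
Eigenvectors: (1,-1) for λ=4, (0,1) for λ=5.
From the initial condition, c_1 = -3, c_2 = -4.
v(ln 2) = (-3)(2^4)(-1) + (-4)(2^5)(1) = -80.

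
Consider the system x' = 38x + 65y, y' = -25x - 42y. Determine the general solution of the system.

x(t) = -2c_1e^(-2t)sin(5t) + 3c_1e^(-2t)cos(5t) + 3c_2e^(-2t)sin(5t) + 2c_2e^(-2t)cos(5t), y(t) = c_1e^(-2t)sin(5t) - 2c_1e^(-2t)cos(5t) - 2c_2e^(-2t)sin(5t) - c_2e^(-2t)cos(5t)

Coefficient matrix A = [[38, 65], [-25, -42]].
Characteristic polynomial det(A - λI) = λ^2 + 4λ + 29 = 0.
Eigenvalues λ = -2 ± 5i (complex conjugate pair).
For λ=-2+5i: an eigenvector is (3,-2) - i(-2,1) = (3 + 2i, -2 - i).
A real fundamental pair from Re and Im of e^((-2+5i)t)v: X_1 = e^(-2t)(cos(5t)·(3,-2) + sin(5t)·(-2,1)), X_2 = e^(-2t)(sin(5t)·(3,-2) - cos(5t)·(-2,1)).
General solution: c_1X_1 + c_2X_2.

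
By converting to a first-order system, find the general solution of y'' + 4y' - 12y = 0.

y(t) = C_1e^(2t) + C_2e^(-6t)

Let x_1 = y, x_2 = y'. Then x_1' = x_2 and x_2' = 12x_1 - 4x_2.
A = [[0,1],[12,-4]]; det(A-λI) = λ^2 + 4λ - 12.
Eigenvalues λ = 2, -6 with eigenvectors (1,2), (1,-6).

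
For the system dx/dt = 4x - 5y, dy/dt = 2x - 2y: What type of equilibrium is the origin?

A = [[4,-5],[2,-2]]; det(A-λI) = λ^2 - 2λ + 2.
λ = 1 ± i: positive real part.

unstable spiral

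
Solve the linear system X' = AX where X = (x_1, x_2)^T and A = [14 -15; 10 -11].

x_1(t) = -3C_1e^(4t) + C_2e^(-t), x_2(t) = -2C_1e^(4t) + C_2e^(-t)

Coefficient matrix A = [[14, -15], [10, -11]].
Characteristic polynomial det(A - λI) = λ^2 - 3λ - 4 = 0.
Eigenvalues λ = 4, -1.
For λ=4: (A-λI) row 1 is [10, -15], so an eigenvector is (-3, -2).
For λ=-1: (A-λI) row 1 is [15, -15], so an eigenvector is (1, 1).
General solution: C_1e^(4t)(-3,-2) + C_2e^(-t)(1,1).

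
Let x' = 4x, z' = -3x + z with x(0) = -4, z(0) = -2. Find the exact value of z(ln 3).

A = [[4,0],[-3,1]]; eigenvalues λ = 4, 1.
Eigenvectors: (1,-1) for λ=4, (0,1) for λ=1.
From the initial condition, c_1 = -4, c_2 = -6.
z(ln 3) = (-4)(3^4)(-1) + (-6)(3^1)(1) = 306.

306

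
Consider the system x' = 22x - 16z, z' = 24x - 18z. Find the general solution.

x(t) = -C_1e^(6t) + 2C_2e^(-2t), z(t) = -C_1e^(6t) + 3C_2e^(-2t)

Coefficient matrix A = [[22, -16], [24, -18]].
Characteristic polynomial det(A - λI) = λ^2 - 4λ - 12 = 0.
Eigenvalues λ = 6, -2.
For λ=6: (A-λI) row 1 is [16, -16], so an eigenvector is (-1, -1).
For λ=-2: (A-λI) row 1 is [24, -16], so an eigenvector is (2, 3).
General solution: C_1e^(6t)(-1,-1) + C_2e^(-2t)(2,3).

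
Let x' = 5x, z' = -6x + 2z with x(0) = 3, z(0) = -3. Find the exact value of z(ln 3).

-1431

A = [[5,0],[-6,2]]; eigenvalues λ = 2, 5.
Eigenvectors: (0,-1) for λ=2, (1,-2) for λ=5.
From the initial condition, c_1 = -3, c_2 = 3.
z(ln 3) = (-3)(3^2)(-1) + (3)(3^5)(-2) = -1431.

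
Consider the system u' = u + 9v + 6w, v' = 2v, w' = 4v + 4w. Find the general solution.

u(t) = -3K_1e^(2t) - K_2e^(t) + 2K_3e^(4t), v(t) = K_1e^(2t), w(t) = -2K_1e^(2t) + K_3e^(4t)

Coefficient matrix A = [[1, 9, 6], [0, 2, 0], [0, 4, 4]].
det(A - λI) = 0 gives eigenvalues λ = 2, 1, 4.
For λ=2: eigenvector (-3,1,-2).
For λ=1: eigenvector (-1,0,0).
For λ=4: eigenvector (2,0,1).
General solution: K_1e^(2t)(-3,1,-2) + K_2e^(t)(-1,0,0) + K_3e^(4t)(2,0,1).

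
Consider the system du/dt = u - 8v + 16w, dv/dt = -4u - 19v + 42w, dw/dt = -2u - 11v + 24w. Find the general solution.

Coefficient matrix A = [[1, -8, 16], [-4, -19, 42], [-2, -11, 24]].
det(A - λI) = 0 gives eigenvalues λ = 2, 3, 1.
For λ=2: eigenvector (0,2,1).
For λ=3: eigenvector (-4,-5,-3).
For λ=1: eigenvector (1,4,2).
General solution: c_1e^(2t)(0,2,1) + c_2e^(3t)(-4,-5,-3) + c_3e^(t)(1,4,2).

u(t) = -4c_2e^(3t) + c_3e^(t), v(t) = 2c_1e^(2t) - 5c_2e^(3t) + 4c_3e^(t), w(t) = c_1e^(2t) - 3c_2e^(3t) + 2c_3e^(t)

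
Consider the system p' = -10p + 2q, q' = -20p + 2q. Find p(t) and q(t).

Coefficient matrix A = [[-10, 2], [-20, 2]].
Characteristic polynomial det(A - λI) = λ^2 + 8λ + 20 = 0.
Eigenvalues λ = -4 ± 2i (complex conjugate pair).
For λ=-4+2i: an eigenvector is (0,1) - i(1,3) = (0 - i, 1 - 3i).
A real fundamental pair from Re and Im of e^((-4+2i)t)v: X_1 = e^(-4t)(cos(2t)·(0,1) + sin(2t)·(1,3)), X_2 = e^(-4t)(sin(2t)·(0,1) - cos(2t)·(1,3)).
General solution: K_1X_1 + K_2X_2.

p(t) = K_1e^(-4t)sin(2t) - K_2e^(-4t)cos(2t), q(t) = 3K_1e^(-4t)sin(2t) + K_1e^(-4t)cos(2t) + K_2e^(-4t)sin(2t) - 3K_2e^(-4t)cos(2t)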